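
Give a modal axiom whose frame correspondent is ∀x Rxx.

□ψ → ψ

A defining formula is □ψ → ψ (the T axiom).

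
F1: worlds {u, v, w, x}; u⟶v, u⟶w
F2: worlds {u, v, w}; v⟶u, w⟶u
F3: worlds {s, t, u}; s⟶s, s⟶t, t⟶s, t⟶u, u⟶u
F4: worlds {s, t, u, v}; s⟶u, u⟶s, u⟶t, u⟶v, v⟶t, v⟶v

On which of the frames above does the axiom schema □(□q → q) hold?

none

This is the axiom for shift-reflexivity; its first-order frame correspondent is ∀x ∀y (Rxy → Ryy).
F1: fails — Ruv but not Rvv.
F2: fails — Rvu but not Ruu.
F3: fails — Rst but not Rtt.
F4: fails — Rut but not Rtt.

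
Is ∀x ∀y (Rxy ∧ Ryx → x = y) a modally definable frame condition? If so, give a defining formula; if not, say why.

Modal frame validity is preserved under surjective bounded morphisms.
The 6-cycle (worlds s,t,u,v,w,x with s→t→u→v→w→x→s) is antisymmetric. Sending even-indexed worlds to a and odd-indexed worlds to b is a surjective bounded morphism onto the two-world frame with a↔b, which is not antisymmetric.
So no modal formula (or set of formulas) defines exactly the antisymmetric frames.

No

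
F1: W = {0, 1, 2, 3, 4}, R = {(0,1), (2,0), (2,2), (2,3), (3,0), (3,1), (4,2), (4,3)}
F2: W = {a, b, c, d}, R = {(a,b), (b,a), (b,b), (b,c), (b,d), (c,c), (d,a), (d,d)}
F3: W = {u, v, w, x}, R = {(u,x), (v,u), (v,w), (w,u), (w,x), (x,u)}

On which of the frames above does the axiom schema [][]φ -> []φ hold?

This is the axiom for density; its first-order frame correspondent is forall x forall y (Rxy -> exists z (Rxz & Rzy)).
F1: fails — R01 but no z with R0z and Rz1.
F2: condition met.
F3: fails — Rvw but no z with Rvz and Rzw.

F2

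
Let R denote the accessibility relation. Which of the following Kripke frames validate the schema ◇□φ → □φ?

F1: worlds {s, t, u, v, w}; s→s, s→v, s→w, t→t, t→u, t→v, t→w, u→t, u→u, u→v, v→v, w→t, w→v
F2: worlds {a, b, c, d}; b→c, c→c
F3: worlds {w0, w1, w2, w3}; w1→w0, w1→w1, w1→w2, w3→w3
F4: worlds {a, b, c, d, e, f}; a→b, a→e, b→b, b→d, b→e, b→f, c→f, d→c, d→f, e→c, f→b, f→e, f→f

This is the axiom for the Euclidean property; its first-order frame correspondent is ∀x ∀y ∀z (Rxy ∧ Rxz → Ryz).
F1: fails — Rsv and Rsw but not Rvw.
F2: holds.
F3: fails — Rw1w2 and Rw1w2 but not Rw2w2.
F4: fails — Rae and Rab but not Reb.

F2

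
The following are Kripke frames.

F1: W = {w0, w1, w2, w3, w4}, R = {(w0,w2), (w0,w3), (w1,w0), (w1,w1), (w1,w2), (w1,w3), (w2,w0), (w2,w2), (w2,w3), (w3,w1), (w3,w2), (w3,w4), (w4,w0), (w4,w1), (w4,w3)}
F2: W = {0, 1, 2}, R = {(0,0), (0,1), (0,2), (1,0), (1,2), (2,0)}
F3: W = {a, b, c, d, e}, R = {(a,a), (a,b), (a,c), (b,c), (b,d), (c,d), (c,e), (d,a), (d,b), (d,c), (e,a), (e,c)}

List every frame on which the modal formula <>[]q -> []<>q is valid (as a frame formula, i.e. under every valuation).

This is the axiom for convergence; its first-order frame correspondent is forall x forall y forall z (Rxy & Rxz -> exists w (Ryw & Rzw)).
F1: ✓.
F2: ✓.
F3: fails — Raa and Rac but a and c have no common successor.

F1, F2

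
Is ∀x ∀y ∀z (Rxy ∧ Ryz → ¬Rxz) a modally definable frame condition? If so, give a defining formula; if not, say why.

No — not modally definable

If a class were modally definable it would be closed under surjective bounded morphisms (Goldblatt–Thomason).
The 3-cycle (worlds a,b,c with a→b→c→a) is intransitive. Mapping every world to a single reflexive point • is a surjective bounded morphism; the reflexive point is not intransitive (R••∧R•• but R••).
So no modal formula (or set of formulas) defines exactly the intransitive frames.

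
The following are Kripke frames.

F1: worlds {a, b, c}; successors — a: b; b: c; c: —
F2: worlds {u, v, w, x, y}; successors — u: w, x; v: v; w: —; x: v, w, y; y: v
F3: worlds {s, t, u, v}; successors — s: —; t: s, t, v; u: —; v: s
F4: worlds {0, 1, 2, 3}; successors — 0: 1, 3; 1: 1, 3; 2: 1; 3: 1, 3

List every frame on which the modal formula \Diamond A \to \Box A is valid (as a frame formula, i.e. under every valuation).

F1

Frame correspondent (Sahlqvist): \forall x \forall y \forall z (Rxy \wedge Rxz \to y = z) — i.e. partial functionality.
F1: holds.
F2: fails — u sees both w and x.
F3: fails — t sees both s and t.
F4: fails — 0 sees both 1 and 3.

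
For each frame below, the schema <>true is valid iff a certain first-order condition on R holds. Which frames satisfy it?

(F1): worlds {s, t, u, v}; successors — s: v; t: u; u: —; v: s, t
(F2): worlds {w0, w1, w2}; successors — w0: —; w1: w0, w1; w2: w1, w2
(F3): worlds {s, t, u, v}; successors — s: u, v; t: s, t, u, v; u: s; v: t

The schema corresponds to seriality: forall x exists y Rxy.
(F1): fails — world u has no successor.
(F2): fails — world w0 has no successor.
(F3): satisfies the condition.
Valid on: (F3).

(F3)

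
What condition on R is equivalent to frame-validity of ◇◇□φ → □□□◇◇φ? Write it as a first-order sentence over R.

∀x ∀y ∀z ((xR²y ∧ xR³z) → ∃w (yRw ∧ zR²w))

This is a Sahlqvist (Geach-type) schema ◇^2□^1φ → □^3◇^2φ.
First-order correspondent: ∀x ∀y ∀z ((xR²y ∧ xR³z) → ∃w (yRw ∧ zR²w)).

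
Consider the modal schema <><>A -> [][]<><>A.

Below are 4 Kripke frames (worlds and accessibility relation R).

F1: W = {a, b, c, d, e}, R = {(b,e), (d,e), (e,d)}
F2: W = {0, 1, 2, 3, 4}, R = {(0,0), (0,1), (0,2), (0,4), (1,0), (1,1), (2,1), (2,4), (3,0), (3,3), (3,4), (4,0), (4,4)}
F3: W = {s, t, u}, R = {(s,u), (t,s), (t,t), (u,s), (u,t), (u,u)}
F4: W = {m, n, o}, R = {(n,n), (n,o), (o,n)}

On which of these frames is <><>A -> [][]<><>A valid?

F1, F3, F4

Frame correspondent (Sahlqvist): forall x forall y forall z ((x R^2 y & x R^2 z) -> exists w (y = w & z R^2 w)) — i.e. a generalized confluence (Geach) condition.
F1: holds.
F2: fails — 0R²2, 0R²2 but no w with 2=w and 2R²w.
F3: holds.
F4: holds.
Valid on: F1, F3, F4.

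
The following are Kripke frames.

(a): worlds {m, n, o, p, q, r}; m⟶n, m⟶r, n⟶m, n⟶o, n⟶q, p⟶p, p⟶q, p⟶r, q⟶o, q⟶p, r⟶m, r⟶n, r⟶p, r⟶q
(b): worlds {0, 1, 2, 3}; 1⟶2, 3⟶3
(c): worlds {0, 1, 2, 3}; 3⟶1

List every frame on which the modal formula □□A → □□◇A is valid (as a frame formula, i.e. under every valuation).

This is the axiom for a generalized confluence (Geach) condition; its first-order frame correspondent is ∀x ∀z (xR²z → ∃w (xR²w ∧ zRw)).
(a): fails — mR²o but no w with mR²w and oRw.
(b): satisfies the condition.
(c): satisfies the condition.

(b), (c)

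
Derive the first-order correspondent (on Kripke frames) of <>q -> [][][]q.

This is a Sahlqvist (Geach-type) schema ◇^1□^0q → □^3◇^0q.
Minimal-valuation argument: fix x; take any y with xR^1y and any z with xR^3z. Set V(q) to the set of worlds R-reachable from y in exactly 0 steps. Then □^0q holds at y, so the antecedent holds at x; validity forces ◇^0q at z, giving a w with zR^0w and yR^0w.
First-order correspondent: forall x forall y forall z ((xRy & x R^3 z) -> exists w (y = w & z = w)).

forall x forall y forall z ((xRy & x R^3 z) -> exists w (y = w & z = w))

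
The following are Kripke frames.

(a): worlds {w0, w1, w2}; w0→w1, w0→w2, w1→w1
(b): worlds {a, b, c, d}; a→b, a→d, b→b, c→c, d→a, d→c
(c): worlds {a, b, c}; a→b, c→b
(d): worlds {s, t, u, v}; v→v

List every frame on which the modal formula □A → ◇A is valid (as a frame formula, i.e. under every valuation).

The schema corresponds to seriality: ∀x ∃y Rxy.
(a): fails — world w2 has no successor.
(b): condition met.
(c): fails — world b has no successor.
(d): fails — world s has no successor.

(b)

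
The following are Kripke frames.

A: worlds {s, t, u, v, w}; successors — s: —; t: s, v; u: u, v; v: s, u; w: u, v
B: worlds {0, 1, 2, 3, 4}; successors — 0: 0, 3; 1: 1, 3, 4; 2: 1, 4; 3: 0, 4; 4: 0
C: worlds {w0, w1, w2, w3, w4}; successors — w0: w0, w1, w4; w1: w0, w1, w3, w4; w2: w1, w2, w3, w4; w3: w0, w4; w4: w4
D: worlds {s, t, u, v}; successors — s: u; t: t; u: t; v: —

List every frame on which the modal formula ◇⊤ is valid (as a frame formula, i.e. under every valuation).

The schema corresponds to seriality: ∀x ∃y Rxy.
A: fails — world s has no successor.
B: holds.
C: holds.
D: fails — world v has no successor.
Valid on: B, C.

B, C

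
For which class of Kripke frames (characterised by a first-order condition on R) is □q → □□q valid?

transitivity: ∀x ∀y ∀z (Rxy ∧ Ryz → Rxz)

Suppose □q→□□q is valid. Take Rxy, Ryz and set V(q)={w : Rxw}. Then □q at x, so □□q at x, so □q at y, so q at z, i.e. Rxz.
The converse is a direct semantic check.
Frame condition: ∀x ∀y ∀z (Rxy ∧ Ryz → Rxz).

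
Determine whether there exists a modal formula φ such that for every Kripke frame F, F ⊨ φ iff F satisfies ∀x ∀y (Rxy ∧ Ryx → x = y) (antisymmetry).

Not definable by any modal formula

Any modally definable frame class is closed under surjective bounded morphisms.
The 4-cycle (worlds w0,w1,w2,w3 with w0→w1→w2→w3→w0) is antisymmetric. Sending even-indexed worlds to s and odd-indexed worlds to t is a surjective bounded morphism onto the two-world frame with s↔t, which is not antisymmetric.
Hence antisymmetry is not modally definable.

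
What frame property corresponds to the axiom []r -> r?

reflexivity

Suppose □r→r is valid. At any x set V(r)={w : Rxw}. Then □r holds at x, so r holds at x, i.e. Rxx.
Conversely, on a frame with reflexivity the schema holds at every world under every valuation.
Frame condition: forall x Rxx.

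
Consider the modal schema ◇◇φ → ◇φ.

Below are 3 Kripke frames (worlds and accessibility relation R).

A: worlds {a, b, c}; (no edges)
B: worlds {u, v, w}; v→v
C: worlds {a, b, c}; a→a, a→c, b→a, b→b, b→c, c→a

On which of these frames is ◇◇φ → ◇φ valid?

A, B

This is the axiom for transitivity; its first-order frame correspondent is ∀x ∀y ∀z (Rxy ∧ Ryz → Rxz).
A: holds.
B: holds.
C: fails — Rca and Rac but not Rcc.
Valid on: A, B.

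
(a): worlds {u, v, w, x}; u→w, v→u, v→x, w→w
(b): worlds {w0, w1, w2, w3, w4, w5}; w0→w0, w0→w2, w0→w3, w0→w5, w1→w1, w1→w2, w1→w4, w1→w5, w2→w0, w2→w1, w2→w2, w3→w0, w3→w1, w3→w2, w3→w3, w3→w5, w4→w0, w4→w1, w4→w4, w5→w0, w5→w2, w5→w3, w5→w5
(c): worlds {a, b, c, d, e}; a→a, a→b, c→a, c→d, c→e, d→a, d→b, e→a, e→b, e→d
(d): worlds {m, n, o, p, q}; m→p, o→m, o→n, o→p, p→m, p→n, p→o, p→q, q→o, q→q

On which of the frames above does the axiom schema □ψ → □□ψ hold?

Frame correspondent (Sahlqvist): ∀x ∀y ∀z (Rxy ∧ Ryz → Rxz) — i.e. transitivity.
(a): fails — Rvu and Ruw but not Rvw.
(b): fails — Rw3w1 and Rw1w4 but not Rw3w4.
(c): fails — Rcd and Rdb but not Rcb.
(d): fails — Rpm and Rmp but not Rpp.
Valid on no frame.

none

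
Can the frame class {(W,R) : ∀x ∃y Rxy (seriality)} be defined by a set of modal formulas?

Yes, by □p → ◇p

The condition is seriality. A defining modal formula is □p → ◇p.
Suppose □p→◇p is valid. At any x set V(p)=W. Then □p at x, so ◇p at x, so x has a successor.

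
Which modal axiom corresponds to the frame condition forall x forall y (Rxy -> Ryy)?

□(□ψ → ψ)

This is shift-reflexivity; the standard corresponding axiom is T□: □(□ψ → ψ).
Suppose □(□ψ→ψ) is valid. Take Rxy and set V(ψ)={w : Ryw}. Then at y, □ψ holds; since □(□ψ→ψ) at x, □ψ→ψ at y, so ψ at y, i.e. Ryy.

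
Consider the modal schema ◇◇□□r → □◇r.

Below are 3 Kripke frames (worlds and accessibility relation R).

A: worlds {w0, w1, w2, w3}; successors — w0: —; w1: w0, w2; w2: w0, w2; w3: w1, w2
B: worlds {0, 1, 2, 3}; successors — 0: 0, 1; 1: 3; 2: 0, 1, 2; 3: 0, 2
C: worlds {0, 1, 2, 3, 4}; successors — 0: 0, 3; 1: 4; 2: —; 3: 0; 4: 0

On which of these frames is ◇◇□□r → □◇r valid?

The schema corresponds to a generalized confluence (Geach) condition: ∀x ∀y ∀z ((xR²y ∧ xRz) → ∃w (yR²w ∧ zRw)).
A: fails — w1R²w0, w1Rw0 but no w with w0R²w and w0Rw.
B: fails — 0R²1, 0R1 but no w with 1R²w and 1Rw.
C: ✓.
Valid on: C.

C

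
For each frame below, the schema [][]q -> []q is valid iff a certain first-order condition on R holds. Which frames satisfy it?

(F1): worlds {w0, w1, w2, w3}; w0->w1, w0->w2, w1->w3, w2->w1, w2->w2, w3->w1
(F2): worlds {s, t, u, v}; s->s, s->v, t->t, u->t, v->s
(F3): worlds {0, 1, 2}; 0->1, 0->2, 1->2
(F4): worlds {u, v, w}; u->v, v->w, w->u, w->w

(F2)

This is the axiom for density; its first-order frame correspondent is forall x forall y (Rxy -> exists z (Rxz & Rzy)).
(F1): fails — Rw3w1 but no z with Rw3z and Rzw1.
(F2): satisfies the condition.
(F3): fails — R12 but no z with R1z and Rz2.
(F4): fails — Ruv but no z with Ruz and Rzv.
Valid on: (F2).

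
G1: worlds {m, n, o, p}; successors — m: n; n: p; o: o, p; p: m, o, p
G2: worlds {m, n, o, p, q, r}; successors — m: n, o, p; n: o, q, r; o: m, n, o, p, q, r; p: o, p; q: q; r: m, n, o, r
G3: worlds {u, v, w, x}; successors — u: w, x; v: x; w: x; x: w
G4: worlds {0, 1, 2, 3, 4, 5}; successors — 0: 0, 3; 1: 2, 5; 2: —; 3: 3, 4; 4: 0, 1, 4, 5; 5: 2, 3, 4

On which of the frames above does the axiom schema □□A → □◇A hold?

G1, G2, G3

The schema corresponds to a generalized confluence (Geach) condition: ∀x ∀z (xRz → ∃w (xR²w ∧ zRw)).
G1: ✓.
G2: ✓.
G3: ✓.
G4: fails — 1R2 but no w with 1R²w and 2Rw.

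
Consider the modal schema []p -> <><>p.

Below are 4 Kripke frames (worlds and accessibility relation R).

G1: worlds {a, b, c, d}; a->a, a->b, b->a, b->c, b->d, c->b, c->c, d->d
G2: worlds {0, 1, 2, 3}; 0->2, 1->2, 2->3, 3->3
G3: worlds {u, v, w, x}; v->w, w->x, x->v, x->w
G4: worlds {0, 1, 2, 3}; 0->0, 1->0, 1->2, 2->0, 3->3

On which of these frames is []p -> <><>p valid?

Frame correspondent (Sahlqvist): forall x exists w (xRw & x R^2 w) — i.e. a generalized confluence (Geach) condition.
G1: ✓.
G2: fails — at 0 but no w with 0Rw and 0R²w.
G3: fails — at u but no t with uRt and uR²t.
G4: ✓.
Valid on: G1, G4.

G1, G4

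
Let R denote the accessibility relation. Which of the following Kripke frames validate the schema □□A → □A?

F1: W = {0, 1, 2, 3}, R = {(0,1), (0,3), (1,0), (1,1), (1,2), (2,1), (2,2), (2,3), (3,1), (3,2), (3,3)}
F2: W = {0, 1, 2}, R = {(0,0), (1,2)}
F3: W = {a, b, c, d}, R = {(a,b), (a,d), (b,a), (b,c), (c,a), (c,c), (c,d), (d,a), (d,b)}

F1

The schema corresponds to density: ∀x ∀y (Rxy → ∃z (Rxz ∧ Rzy)).
F1: satisfies the condition.
F2: fails — R12 but no z with R1z and Rz2.
F3: fails — Rad but no z with Raz and Rzd.
Valid on: F1.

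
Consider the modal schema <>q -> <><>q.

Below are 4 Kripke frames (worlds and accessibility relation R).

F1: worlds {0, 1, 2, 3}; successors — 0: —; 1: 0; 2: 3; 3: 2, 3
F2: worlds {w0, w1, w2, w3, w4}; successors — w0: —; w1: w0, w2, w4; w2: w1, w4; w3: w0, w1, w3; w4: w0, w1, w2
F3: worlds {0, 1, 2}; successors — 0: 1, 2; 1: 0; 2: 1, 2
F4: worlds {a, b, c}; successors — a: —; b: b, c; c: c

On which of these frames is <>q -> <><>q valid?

This is the axiom for a generalized confluence (Geach) condition; its first-order frame correspondent is forall x forall y (xRy -> exists w (y = w & x R^2 w)).
F1: fails — 1R0 but no w with 0=w and 1R²w.
F2: condition met.
F3: fails — 1R0 but no w with 0=w and 1R²w.
F4: condition met.
Valid on: F2, F4.

F2, F4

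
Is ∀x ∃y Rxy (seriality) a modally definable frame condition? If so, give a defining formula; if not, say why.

Yes: it is seriality, defined by the D schema □p → ◇p.
Suppose □p→◇p is valid. At any x set V(p)=W. Then □p at x, so ◇p at x, so x has a successor.

Yes, by □p → ◇p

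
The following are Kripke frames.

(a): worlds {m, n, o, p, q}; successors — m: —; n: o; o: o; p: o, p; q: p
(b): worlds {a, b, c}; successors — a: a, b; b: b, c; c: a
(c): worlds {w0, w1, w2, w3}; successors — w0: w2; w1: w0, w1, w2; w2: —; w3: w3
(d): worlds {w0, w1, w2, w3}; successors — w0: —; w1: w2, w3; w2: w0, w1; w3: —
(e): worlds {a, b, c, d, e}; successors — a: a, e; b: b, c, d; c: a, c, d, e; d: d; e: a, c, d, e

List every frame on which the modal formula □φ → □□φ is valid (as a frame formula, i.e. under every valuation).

This is the axiom for transitivity; its first-order frame correspondent is ∀x ∀y ∀z (Rxy ∧ Ryz → Rxz).
(a): fails — Rqp and Rpo but not Rqo.
(b): fails — Rbc and Rca but not Rba.
(c): holds.
(d): fails — Rw1w2 and Rw2w0 but not Rw1w0.
(e): fails — Rbc and Rce but not Rbe.
Valid on: (c).

(c)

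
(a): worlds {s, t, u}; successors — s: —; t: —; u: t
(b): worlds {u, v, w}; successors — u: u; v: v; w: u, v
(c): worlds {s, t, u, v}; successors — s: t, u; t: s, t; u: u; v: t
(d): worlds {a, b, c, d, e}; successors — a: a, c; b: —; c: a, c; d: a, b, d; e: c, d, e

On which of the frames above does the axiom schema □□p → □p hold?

Frame correspondent (Sahlqvist): ∀x ∀y (Rxy → ∃z (Rxz ∧ Rzy)) — i.e. density.
(a): fails — Rut but no z with Ruz and Rzt.
(b): holds.
(c): holds.
(d): holds.
Valid on: (b), (c), (d).

(b), (c), (d)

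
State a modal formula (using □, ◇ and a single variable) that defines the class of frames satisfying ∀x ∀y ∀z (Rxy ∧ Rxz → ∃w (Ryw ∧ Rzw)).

The condition is convergence. The .2 schema ◇□q → □◇q defines it.
Suppose ◇□q→□◇q is valid. Take Rxy, Rxz and set V(q)={w : Ryw}. Then □q at y so ◇□q at x, so □◇q at x, so ◇q at z, giving w with Rzw and Ryw.

◇□q → □◇q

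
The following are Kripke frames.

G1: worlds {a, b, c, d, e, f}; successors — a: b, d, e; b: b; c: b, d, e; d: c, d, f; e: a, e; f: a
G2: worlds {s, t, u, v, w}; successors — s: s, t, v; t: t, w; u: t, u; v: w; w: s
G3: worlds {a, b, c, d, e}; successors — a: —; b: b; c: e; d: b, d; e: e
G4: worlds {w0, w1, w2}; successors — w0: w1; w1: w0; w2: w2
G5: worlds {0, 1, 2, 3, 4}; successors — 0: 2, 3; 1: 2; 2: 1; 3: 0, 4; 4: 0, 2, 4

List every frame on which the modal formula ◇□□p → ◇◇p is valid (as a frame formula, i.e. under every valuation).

G1, G2, G3

The schema corresponds to a generalized confluence (Geach) condition: ∀x ∀y (xRy → ∃w (yR²w ∧ xR²w)).
G1: satisfies the condition.
G2: satisfies the condition.
G3: satisfies the condition.
G4: fails — w0Rw1 but no w with w1R²w and w0R²w.
G5: fails — 0R2 but no w with 2R²w and 0R²w.
Valid on: G1, G2, G3.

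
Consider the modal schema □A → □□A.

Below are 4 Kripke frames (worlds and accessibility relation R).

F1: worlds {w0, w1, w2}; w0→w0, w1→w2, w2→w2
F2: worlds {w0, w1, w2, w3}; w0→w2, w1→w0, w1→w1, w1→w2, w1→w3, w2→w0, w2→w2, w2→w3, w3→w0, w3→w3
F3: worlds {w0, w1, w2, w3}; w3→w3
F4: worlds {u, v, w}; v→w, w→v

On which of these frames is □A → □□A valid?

F1, F3

This is the axiom for transitivity; its first-order frame correspondent is ∀x ∀y ∀z (Rxy ∧ Ryz → Rxz).
F1: condition met.
F2: fails — Rw3w0 and Rw0w2 but not Rw3w2.
F3: condition met.
F4: fails — Rwv and Rvw but not Rww.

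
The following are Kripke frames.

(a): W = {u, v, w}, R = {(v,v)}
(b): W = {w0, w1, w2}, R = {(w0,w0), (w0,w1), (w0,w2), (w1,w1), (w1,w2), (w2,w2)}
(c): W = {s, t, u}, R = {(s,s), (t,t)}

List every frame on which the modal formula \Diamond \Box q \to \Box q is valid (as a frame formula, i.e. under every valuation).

(a), (c)

Frame correspondent (Sahlqvist): \forall x \forall y \forall z (Rxy \wedge Rxz \to Ryz) — i.e. the Euclidean property.
(a): holds.
(b): fails — Rw0w1 and Rw0w0 but not Rw1w0.
(c): holds.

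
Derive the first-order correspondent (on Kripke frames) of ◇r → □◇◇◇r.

∀x ∀y ∀z ((xRy ∧ xRz) → ∃w (y = w ∧ zR³w))

This is a Sahlqvist (Geach-type) schema ◇^1□^0r → □^1◇^3r.
Minimal-valuation argument: fix x; take any y with xR^1y and any z with xR^1z. Set V(r) to the set of worlds R-reachable from y in exactly 0 steps. Then □^0r holds at y, so the antecedent holds at x; validity forces ◇^3r at z, giving a w with zR^3w and yR^0w.
First-order correspondent: ∀x ∀y ∀z ((xRy ∧ xRz) → ∃w (y = w ∧ zR³w)).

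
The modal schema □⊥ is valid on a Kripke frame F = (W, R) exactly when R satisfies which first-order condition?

Emptiness of R

□⊥ is valid iff no world has any successor (otherwise □⊥ fails at any world with one).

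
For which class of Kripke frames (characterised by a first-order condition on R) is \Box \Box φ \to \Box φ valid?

This is the C4 axiom.
It corresponds to density: \forall x \forall y (Rxy \to \exists z (Rxz \wedge Rzy)).

density: \forall x \forall y (Rxy \to \exists z (Rxz \wedge Rzy))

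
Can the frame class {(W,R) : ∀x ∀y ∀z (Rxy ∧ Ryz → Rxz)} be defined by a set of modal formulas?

Yes: it is transitivity, defined by the 4 schema □q → □□q.
Suppose □q→□□q is valid. Take Rxy, Ryz and set V(q)={w : Rxw}. Then □q at x, so □□q at x, so □q at y, so q at z, i.e. Rxz.

Definable; □q → □□q defines it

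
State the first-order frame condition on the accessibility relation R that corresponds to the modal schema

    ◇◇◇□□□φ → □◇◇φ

∀x ∀y ∀z ((xR³y ∧ xRz) → ∃w (yR³w ∧ zR²w))

This is a Sahlqvist (Geach-type) schema ◇^3□^3φ → □^1◇^2φ.
First-order correspondent: ∀x ∀y ∀z ((xR³y ∧ xRz) → ∃w (yR³w ∧ zR²w)).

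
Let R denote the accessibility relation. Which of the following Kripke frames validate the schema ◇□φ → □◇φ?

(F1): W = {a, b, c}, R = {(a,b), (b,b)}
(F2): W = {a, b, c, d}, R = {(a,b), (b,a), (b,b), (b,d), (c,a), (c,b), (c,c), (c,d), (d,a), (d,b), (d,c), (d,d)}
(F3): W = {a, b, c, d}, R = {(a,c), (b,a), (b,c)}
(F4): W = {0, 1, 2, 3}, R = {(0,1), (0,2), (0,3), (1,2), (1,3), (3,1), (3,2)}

(F1), (F2)

Frame correspondent (Sahlqvist): ∀x ∀y ∀z (Rxy ∧ Rxz → ∃w (Ryw ∧ Rzw)) — i.e. convergence.
(F1): holds.
(F2): holds.
(F3): fails — Rac and Rac but c and c have no common successor.
(F4): fails — R02 and R02 but 2 and 2 have no common successor.
Valid on: (F1), (F2).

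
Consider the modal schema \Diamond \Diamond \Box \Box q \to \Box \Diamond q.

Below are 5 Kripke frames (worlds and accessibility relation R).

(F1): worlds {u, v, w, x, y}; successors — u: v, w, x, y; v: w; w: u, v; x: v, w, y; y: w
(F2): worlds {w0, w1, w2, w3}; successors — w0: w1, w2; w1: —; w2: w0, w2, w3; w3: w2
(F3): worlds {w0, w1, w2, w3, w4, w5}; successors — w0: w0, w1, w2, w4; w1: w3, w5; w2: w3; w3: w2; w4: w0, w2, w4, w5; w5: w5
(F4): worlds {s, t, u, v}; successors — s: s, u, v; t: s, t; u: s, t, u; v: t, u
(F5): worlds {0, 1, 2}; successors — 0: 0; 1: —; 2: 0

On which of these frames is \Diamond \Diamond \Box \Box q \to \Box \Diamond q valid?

(F4), (F5)

The schema corresponds to a generalized confluence (Geach) condition: \forall x \forall y \forall z ((x R^2 y \wedge xRz) \to \exists w (y R^2 w \wedge zRw)).
(F1): fails — uR²v, uRv but no t with vR²t and vRt.
(F2): fails — w0R²w0, w0Rw1 but no w with w0R²w and w1Rw.
(F3): fails — w0R²w1, w0Rw2 but no w with w1R²w and w2Rw.
(F4): ✓.
(F5): ✓.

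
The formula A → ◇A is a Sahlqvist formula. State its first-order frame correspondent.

reflexivity

This is frame-equivalent to □A → A (substitute ¬A for A and contrapose).
Suppose □A→A is valid. At any x set V(A)={w : Rxw}. Then □A holds at x, so A holds at x, i.e. Rxx.
The converse is a direct semantic check.
Frame condition: ∀x Rxx.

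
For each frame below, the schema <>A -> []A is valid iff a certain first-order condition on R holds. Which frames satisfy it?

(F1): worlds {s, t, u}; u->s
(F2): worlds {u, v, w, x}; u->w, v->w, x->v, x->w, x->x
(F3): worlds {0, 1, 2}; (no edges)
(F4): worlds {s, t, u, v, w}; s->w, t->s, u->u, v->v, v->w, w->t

This is the axiom for partial functionality; its first-order frame correspondent is forall x forall y forall z (Rxy & Rxz -> y = z).
(F1): holds.
(F2): fails — x sees both v and w.
(F3): holds.
(F4): fails — v sees both v and w.

(F1), (F3)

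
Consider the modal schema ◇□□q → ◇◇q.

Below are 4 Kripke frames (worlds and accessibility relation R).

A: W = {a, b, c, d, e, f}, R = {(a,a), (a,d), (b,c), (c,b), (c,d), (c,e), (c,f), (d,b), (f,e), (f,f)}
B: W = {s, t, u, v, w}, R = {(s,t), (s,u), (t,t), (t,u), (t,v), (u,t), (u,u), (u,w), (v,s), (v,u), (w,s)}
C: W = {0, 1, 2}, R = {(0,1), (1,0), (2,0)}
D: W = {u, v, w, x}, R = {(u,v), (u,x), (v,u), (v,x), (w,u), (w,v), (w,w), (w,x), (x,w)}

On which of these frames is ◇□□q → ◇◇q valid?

This is the axiom for a generalized confluence (Geach) condition; its first-order frame correspondent is ∀x ∀y (xRy → ∃w (yR²w ∧ xR²w)).
A: fails — aRd but no w with dR²w and aR²w.
B: ✓.
C: fails — 0R1 but no w with 1R²w and 0R²w.
D: ✓.
Valid on: B, D.

B, D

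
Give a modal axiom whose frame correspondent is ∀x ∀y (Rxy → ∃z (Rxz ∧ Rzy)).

□□s → □s

The condition is density. The C4 schema □□s → □s defines it.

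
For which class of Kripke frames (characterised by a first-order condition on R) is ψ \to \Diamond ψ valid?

This is a form of the T axiom.
It corresponds to reflexivity: \forall x Rxx.

reflexivity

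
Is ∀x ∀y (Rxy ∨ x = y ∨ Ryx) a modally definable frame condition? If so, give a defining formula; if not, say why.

If a class were modally definable it would be closed under disjoint unions (Goldblatt–Thomason).
Take 4 disjoint single-world reflexive frames: each is trivially connected, but their disjoint union has 4 worlds with no edge between distinct components, so it is not connected.
So the class is not modally definable.

Not definable by any modal formula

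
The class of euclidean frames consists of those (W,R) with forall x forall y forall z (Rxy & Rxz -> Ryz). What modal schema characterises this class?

◇r → □◇r

A defining formula is ◇r → □◇r (the 5 axiom).
Suppose ◇r→□◇r is valid. Take Rxy, Rxz and set V(r)={y}. Then ◇r at x, so □◇r at x, so ◇r at z, so some w with Rzw has r; w=y, i.e. Rzy. By symmetry of the argument, Ryz.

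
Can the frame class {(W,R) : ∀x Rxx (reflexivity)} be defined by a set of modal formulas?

Definable; □r → r defines it

Yes: it is reflexivity, defined by the T schema □r → r.
Suppose □r→r is valid. At any x set V(r)={w : Rxw}. Then □r holds at x, so r holds at x, i.e. Rxx.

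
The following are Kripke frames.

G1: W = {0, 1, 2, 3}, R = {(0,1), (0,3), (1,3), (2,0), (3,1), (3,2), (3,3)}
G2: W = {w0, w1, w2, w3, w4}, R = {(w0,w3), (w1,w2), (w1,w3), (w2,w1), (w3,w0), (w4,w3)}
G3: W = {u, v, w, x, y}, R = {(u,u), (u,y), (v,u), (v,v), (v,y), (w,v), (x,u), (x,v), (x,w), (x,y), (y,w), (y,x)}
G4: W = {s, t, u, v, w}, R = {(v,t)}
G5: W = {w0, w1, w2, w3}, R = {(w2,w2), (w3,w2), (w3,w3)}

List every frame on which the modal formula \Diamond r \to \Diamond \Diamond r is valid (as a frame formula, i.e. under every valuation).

This is the axiom for a generalized confluence (Geach) condition; its first-order frame correspondent is \forall x \forall y (xRy \to \exists w (y = w \wedge x R^2 w)).
G1: fails — 2R0 but no w with 0=w and 2R²w.
G2: fails — w0Rw3 but no w with w3=w and w0R²w.
G3: fails — yRx but no t with x=t and yR²t.
G4: fails — vRt but no w* with t=w* and vR²w*.
G5: ✓.
Valid on: G5.

G5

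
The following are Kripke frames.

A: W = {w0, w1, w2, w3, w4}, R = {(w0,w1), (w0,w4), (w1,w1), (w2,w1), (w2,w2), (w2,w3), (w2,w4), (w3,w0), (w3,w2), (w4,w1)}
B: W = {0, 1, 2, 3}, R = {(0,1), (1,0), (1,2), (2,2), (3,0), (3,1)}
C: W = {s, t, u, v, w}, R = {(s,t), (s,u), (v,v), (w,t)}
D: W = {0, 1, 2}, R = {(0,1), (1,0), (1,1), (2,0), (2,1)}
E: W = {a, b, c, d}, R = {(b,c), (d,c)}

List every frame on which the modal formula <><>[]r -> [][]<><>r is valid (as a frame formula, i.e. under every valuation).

This is the axiom for a generalized confluence (Geach) condition; its first-order frame correspondent is forall x forall y forall z ((x R^2 y & x R^2 z) -> exists w (yRw & z R^2 w)).
A: fails — w2R²w3, w2R²w0 but no w with w3Rw and w0R²w.
B: fails — 0R²0, 0R²0 but no w with 0Rw and 0R²w.
C: holds.
D: holds.
E: holds.
Valid on: C, D, E.

C, D, E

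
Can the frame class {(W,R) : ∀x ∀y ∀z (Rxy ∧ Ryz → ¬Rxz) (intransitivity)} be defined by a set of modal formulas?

Not definable by any modal formula

Modal frame validity is preserved under surjective bounded morphisms.
The 3-cycle (worlds a,b,c with a→b→c→a) is intransitive. Mapping every world to a single reflexive point • is a surjective bounded morphism; the reflexive point is not intransitive (R••∧R•• but R••).
So the class is not modally definable.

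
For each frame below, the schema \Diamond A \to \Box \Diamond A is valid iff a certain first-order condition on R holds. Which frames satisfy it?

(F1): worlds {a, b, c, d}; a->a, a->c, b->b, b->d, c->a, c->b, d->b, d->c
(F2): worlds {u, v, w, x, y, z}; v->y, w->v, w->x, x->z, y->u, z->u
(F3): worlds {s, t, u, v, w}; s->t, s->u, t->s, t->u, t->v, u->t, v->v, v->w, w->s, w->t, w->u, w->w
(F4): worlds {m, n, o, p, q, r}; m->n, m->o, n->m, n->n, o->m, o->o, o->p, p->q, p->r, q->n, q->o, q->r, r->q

The schema corresponds to the Euclidean property: \forall x \forall y \forall z (Rxy \wedge Rxz \to Ryz).
(F1): fails — Rac and Rac but not Rcc.
(F2): fails — Rvy and Rvy but not Ryy.
(F3): fails — Rsu and Rsu but not Ruu.
(F4): fails — Rmo and Rmn but not Ron.

none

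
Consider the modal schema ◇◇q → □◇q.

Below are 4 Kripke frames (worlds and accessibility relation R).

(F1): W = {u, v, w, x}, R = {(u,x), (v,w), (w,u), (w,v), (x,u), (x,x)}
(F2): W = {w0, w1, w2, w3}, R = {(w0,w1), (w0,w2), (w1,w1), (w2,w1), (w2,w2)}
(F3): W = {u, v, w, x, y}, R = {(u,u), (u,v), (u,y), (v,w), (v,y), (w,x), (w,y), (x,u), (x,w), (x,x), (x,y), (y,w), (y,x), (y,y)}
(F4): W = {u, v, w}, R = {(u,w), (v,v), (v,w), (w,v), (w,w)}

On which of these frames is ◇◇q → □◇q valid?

Frame correspondent (Sahlqvist): ∀x ∀y ∀z ((xR²y ∧ xRz) → ∃w (y = w ∧ zRw)) — i.e. a generalized confluence (Geach) condition.
(F1): fails — wR²w, wRu but no t with w=t and uRt.
(F2): fails — w0R²w2, w0Rw1 but no w with w2=w and w1Rw.
(F3): fails — uR²u, uRv but no t with u=t and vRt.
(F4): holds.

(F4)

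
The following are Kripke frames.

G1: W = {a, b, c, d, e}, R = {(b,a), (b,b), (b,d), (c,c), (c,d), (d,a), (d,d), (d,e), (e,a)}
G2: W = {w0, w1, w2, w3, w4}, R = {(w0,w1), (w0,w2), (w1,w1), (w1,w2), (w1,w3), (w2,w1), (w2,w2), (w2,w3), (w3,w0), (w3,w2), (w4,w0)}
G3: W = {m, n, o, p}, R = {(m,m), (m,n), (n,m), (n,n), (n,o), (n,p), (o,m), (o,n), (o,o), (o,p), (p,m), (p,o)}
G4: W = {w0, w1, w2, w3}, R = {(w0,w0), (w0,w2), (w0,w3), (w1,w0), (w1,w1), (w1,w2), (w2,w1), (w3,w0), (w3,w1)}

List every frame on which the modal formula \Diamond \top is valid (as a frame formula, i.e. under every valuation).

G2, G3, G4

This is the axiom for seriality; its first-order frame correspondent is \forall x \exists y Rxy.
G1: fails — world a has no successor.
G2: condition met.
G3: condition met.
G4: condition met.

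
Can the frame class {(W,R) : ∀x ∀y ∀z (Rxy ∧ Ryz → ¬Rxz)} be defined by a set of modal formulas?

No

Modal frame validity is preserved under surjective bounded morphisms.
The 7-cycle (worlds 0,1,2,3,4,5,6 with 0→1→2→3→4→5→6→0) is intransitive. Mapping every world to a single reflexive point • is a surjective bounded morphism; the reflexive point is not intransitive (R••∧R•• but R••).
So the class is not modally definable.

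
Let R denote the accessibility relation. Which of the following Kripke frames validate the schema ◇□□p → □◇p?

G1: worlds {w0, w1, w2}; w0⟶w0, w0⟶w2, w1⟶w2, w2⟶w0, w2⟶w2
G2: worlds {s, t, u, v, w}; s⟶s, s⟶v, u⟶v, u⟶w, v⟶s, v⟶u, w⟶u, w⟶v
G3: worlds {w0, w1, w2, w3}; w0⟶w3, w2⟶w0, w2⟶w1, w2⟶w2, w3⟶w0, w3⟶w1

G1, G2

The schema corresponds to a generalized confluence (Geach) condition: ∀x ∀y ∀z ((xRy ∧ xRz) → ∃w (yR²w ∧ zRw)).
G1: holds.
G2: holds.
G3: fails — w0Rw3, w0Rw3 but no w with w3R²w and w3Rw.
Valid on: G1, G2.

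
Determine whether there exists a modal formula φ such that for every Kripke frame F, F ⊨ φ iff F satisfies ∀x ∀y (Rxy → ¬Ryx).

Modal frame validity is preserved under surjective bounded morphisms.
The 4-cycle (worlds a,b,c,d with a→b→c→d→a) is asymmetric. Mapping every world to a single reflexive point • is a surjective bounded morphism, and the reflexive point is not asymmetric (R•• but asymmetry requires ¬R••).
So no modal formula (or set of formulas) defines exactly the asymmetric frames.

No — not modally definable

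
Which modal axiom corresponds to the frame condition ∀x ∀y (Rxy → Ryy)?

The condition is shift-reflexivity. The T□ schema □(□p → p) defines it.
Suppose □(□p→p) is valid. Take Rxy and set V(p)={w : Ryw}. Then at y, □p holds; since □(□p→p) at x, □p→p at y, so p at y, i.e. Ryy.

□(□p → p)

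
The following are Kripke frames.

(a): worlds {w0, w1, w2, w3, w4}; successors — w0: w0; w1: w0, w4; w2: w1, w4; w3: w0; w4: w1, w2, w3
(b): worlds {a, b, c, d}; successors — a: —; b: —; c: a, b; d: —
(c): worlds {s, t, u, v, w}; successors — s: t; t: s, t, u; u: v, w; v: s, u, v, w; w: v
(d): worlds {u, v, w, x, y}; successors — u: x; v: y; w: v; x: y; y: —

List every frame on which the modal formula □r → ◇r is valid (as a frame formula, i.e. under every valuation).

Frame correspondent (Sahlqvist): ∀x ∃y Rxy — i.e. seriality.
(a): holds.
(b): fails — world a has no successor.
(c): holds.
(d): fails — world y has no successor.

(a), (c)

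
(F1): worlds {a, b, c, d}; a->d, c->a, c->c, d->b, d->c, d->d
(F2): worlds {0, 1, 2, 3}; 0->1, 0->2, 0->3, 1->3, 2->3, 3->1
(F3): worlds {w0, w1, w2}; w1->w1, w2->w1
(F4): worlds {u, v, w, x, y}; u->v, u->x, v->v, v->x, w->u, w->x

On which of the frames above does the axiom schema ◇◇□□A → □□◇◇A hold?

(F3)

This is the axiom for a generalized confluence (Geach) condition; its first-order frame correspondent is ∀x ∀y ∀z ((xR²y ∧ xR²z) → ∃w (yR²w ∧ zR²w)).
(F1): fails — aR²b, aR²b but no w with bR²w and bR²w.
(F2): fails — 0R²1, 0R²3 but no w with 1R²w and 3R²w.
(F3): ✓.
(F4): fails — uR²v, uR²x but no t with vR²t and xR²t.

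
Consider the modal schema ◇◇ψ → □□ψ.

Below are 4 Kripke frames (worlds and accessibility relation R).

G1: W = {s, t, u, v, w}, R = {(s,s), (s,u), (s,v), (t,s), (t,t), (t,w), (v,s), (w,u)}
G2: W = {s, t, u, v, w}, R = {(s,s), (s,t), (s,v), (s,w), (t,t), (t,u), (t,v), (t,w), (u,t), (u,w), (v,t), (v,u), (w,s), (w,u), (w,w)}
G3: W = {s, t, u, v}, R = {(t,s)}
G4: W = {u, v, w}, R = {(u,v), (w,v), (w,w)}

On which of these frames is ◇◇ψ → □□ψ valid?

This is the axiom for a generalized confluence (Geach) condition; its first-order frame correspondent is ∀x ∀y ∀z ((xR²y ∧ xR²z) → ∃w (y = w ∧ z = w)).
G1: fails — sR²s, sR²u but s ≠ u.
G2: fails — sR²s, sR²t but s ≠ t.
G3: ✓.
G4: fails — wR²v, wR²w but v ≠ w.

G3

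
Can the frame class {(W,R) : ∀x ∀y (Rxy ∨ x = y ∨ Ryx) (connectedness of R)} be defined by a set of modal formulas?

Modal frame validity is preserved under disjoint unions.
Take 3 disjoint single-world reflexive frames: each is trivially connected, but their disjoint union has 3 worlds with no edge between distinct components, so it is not connected.
So the class is not modally definable.

Not modally definable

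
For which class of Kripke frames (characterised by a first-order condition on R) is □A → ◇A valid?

seriality

This schema is the D axiom.
Its frame correspondent is seriality — ∀x ∃y Rxy.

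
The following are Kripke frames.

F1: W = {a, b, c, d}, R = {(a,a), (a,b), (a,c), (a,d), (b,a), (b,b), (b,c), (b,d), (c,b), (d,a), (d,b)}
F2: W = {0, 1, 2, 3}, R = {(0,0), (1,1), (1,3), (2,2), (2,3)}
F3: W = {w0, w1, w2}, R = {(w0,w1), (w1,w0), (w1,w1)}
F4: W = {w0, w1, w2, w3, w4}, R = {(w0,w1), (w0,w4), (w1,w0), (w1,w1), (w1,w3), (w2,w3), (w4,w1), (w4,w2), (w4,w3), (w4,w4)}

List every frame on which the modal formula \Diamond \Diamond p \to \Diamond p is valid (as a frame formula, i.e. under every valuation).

F2

Frame correspondent (Sahlqvist): \forall x \forall y \forall z (Rxy \wedge Ryz \to Rxz) — i.e. transitivity.
F1: fails — Rcb and Rbc but not Rcc.
F2: holds.
F3: fails — Rw0w1 and Rw1w0 but not Rw0w0.
F4: fails — Rw1w0 and Rw0w4 but not Rw1w4.
Valid on: F2.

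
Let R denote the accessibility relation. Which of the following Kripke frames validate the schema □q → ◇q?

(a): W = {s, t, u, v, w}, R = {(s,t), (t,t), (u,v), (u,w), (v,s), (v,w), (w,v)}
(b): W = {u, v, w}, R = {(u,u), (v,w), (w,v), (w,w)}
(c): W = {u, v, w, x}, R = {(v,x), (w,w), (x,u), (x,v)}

This is the axiom for seriality; its first-order frame correspondent is ∀x ∃y Rxy.
(a): holds.
(b): holds.
(c): fails — world u has no successor.
Valid on: (a), (b).

(a), (b)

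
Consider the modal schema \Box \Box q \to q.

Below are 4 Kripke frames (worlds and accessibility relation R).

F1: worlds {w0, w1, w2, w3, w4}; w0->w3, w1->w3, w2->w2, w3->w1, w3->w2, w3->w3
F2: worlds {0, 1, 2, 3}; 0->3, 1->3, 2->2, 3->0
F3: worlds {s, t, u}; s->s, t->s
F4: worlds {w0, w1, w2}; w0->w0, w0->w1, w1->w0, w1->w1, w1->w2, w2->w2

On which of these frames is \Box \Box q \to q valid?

F4

The schema corresponds to a generalized confluence (Geach) condition: \forall x \exists w (x R^2 w \wedge x = w).
F1: fails — at w0 but no w with w0R²w and w0=w.
F2: fails — at 1 but no w with 1R²w and 1=w.
F3: fails — at t but no w with tR²w and t=w.
F4: condition met.
Valid on: F4.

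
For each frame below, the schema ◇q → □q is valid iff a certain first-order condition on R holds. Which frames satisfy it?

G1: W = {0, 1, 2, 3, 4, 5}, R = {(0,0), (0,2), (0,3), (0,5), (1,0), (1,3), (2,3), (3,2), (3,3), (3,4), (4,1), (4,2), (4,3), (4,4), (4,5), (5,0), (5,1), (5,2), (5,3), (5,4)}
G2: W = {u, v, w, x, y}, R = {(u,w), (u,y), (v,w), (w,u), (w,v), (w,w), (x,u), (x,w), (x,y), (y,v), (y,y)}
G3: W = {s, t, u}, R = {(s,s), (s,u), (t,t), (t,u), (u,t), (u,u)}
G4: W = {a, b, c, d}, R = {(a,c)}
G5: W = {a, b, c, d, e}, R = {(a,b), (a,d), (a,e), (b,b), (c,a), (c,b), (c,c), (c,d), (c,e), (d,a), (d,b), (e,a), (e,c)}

The schema corresponds to partial functionality: ∀x ∀y ∀z (Rxy ∧ Rxz → y = z).
G1: fails — 0 sees both 0 and 2.
G2: fails — u sees both w and y.
G3: fails — s sees both s and u.
G4: holds.
G5: fails — a sees both b and d.

G4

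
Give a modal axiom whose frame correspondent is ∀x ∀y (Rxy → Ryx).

p → □◇p

A defining formula is p → □◇p (the B axiom).
Suppose p→□◇p is valid. Take Rxy and set V(p)={x}. Then p at x, so □◇p at x, so ◇p at y, so some z with Ryz has p; z=x, i.e. Ryx.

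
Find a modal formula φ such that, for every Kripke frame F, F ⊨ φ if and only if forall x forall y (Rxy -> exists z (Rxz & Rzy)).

A defining formula is □□q → □q (the C4 axiom).
Suppose □□q→□q is valid. Take Rxy and set V(q)={w : xR²w}. Then □□q at x, so □q at x, so q at y, i.e. ∃z(Rxz∧Rzy).

□□q → □q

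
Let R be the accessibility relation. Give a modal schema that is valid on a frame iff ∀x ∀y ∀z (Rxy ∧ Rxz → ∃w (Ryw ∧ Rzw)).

A defining formula is ◇□p → □◇p (the .2 axiom).
Suppose ◇□p→□◇p is valid. Take Rxy, Rxz and set V(p)={w : Ryw}. Then □p at y so ◇□p at x, so □◇p at x, so ◇p at z, giving w with Rzw and Ryw.

◇□p → □◇p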